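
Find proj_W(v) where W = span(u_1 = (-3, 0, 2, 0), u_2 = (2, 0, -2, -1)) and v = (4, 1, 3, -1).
proj_W(v) = (30/17, 0, -6/17, 21/17)

Set up U = [u_1 | ... | u_2] ∈ R^(4×2). The projector onto W = col(U) is P = U (U^T U)^(-1) U^T.
Compute U^T U =
  [13, -10]
  [-10, 9],
and U^T v = (-6, 3).
Solve U^T U · c = U^T v for the coefficients: c = (-24/17, -21/17). The projection is proj_W(v) = U c.
Check: (v - proj_W(v)) · u_1 = 0  (should be 0).
Check: (v - proj_W(v)) · u_2 = 0  (should be 0).
Result: proj_W(v) = (30/17, 0, -6/17, 21/17).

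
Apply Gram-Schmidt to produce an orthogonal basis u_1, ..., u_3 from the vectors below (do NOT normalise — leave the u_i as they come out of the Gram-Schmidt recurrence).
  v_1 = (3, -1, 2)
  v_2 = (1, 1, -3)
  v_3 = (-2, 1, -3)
Orthogonal basis:
  u_1 = (3, -1, 2)
  u_2 = (13/7, 5/7, -17/7)
  u_3 = (-1/46, -11/46, -2/23)

Apply the Gram-Schmidt recurrence
  u_1 = v_1
  u_i = v_i − Σ_{j<i} ((v_i · u_j) / (u_j · u_j)) · u_j.

Step by step this gives:
  u_1 = (3, -1, 2)
  u_2 = (13/7, 5/7, -17/7)
  u_3 = (-1/46, -11/46, -2/23)

Orthogonality check:
  u_2 · u_1 = 0 (should be 0)
  u_3 · u_1 = 0 (should be 0)
  u_3 · u_2 = 0 (should be 0)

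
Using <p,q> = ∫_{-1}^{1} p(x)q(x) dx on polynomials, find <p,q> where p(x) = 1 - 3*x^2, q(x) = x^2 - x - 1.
<p,q> = -8/15

Expand the product: p(x)·q(x) = -3*x^4 + 3*x^3 + 4*x^2 - x - 1.
∫_{-1}^{1} of each monomial x^k gives [2/(k+1) if k even, 0 if k odd]. Integrating term-by-term (or equivalently evaluating the antiderivative F(x) = -3*x^5/5 + 3*x^4/4 + 4*x^3/3 - x^2/2 - x at the endpoints):
  F(1) − F(−1) = -1/60 − (31/60) = -8/15.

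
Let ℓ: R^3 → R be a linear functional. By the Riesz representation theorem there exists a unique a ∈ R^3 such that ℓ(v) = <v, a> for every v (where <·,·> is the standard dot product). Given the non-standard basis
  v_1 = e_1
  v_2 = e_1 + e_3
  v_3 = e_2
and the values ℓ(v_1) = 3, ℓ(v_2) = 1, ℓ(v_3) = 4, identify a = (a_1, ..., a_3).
a = (3, 4, -2)

Write a = (a_1, ..., a_3) in the standard basis. For each basis vector v_i, ℓ(v_i) = <v_i, a> is a linear equation in the a_j's. Collect the n equations into a matrix system V a = ℓ, where row i of V is v_i (expressed in the standard basis). Since V is invertible (lower-triangular with 1s on the diagonal, up to permutation), solve by back-substitution:
  V =
[[1, 0, 0],
 [1, 0, 1],
 [0, 1, 0]]
  V a = (3, 1, 4)
Solving gives a = (3, 4, -2).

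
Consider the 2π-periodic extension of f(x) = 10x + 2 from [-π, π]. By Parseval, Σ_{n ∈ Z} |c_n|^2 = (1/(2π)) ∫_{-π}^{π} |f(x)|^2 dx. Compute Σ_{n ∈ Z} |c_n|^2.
Σ |c_n|^2 = 100π^2/3 + 4

Expand and integrate term by term over [-π, π]:
  ∫ (10x)^2 dx = 100·(2π^3/3); ∫ 2·10·(2)·x dx = 0 (odd integrand); ∫ 2^2 dx = 4·2π.
So (1/(2π)) ∫_{-π}^{π} (10x + 2)^2 dx = 100π^2/3 + 4 = 100π^2/3 + 4.
Parseval ⇒ Σ |c_n|^2 = 100π^2/3 + 4.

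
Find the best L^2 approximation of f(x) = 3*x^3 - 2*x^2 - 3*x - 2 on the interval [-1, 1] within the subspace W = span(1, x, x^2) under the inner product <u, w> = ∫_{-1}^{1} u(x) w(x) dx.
g(x) = -2*x^2 - 6*x/5 - 2

The best approximation g ∈ W is the orthogonal projection of f onto W. Writing g = a_0 + a_1 x + a_2 x^2, the coefficients solve the normal equations G · a = b where
  G_{ij} = <φ_i, φ_j> and b_i = <f, φ_i>, with φ_0 = 1, φ_1 = x, φ_2 = x^2.
G =
  [2, 0, 2/3]
  [0, 2/3, 0]
  [2/3, 0, 2/5],
b = (-16/3, -4/5, -32/15).
Solving gives a_0 = -2, a_1 = -6/5, a_2 = -2, so
  g(x) = -2*x^2 - 6*x/5 - 2.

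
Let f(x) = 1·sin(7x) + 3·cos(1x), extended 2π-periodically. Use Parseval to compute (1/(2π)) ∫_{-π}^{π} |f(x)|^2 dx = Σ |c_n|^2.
Σ |c_n|^2 = 5

Expand |f|^2 and use orthogonality of {sin(nx), cos(mx)} on [-π, π]:
  ∫_{-π}^{π} sin(nx)^2 dx = π, ∫ cos(mx)^2 dx = π, and cross terms integrate to 0.
So ∫_{-π}^{π} f(x)^2 dx = 1^2 · π + 3^2 · π = (1 + 9)π.
Divide by 2π: (1 + 9)/2 = 5.
By Parseval, this equals Σ |c_n|^2.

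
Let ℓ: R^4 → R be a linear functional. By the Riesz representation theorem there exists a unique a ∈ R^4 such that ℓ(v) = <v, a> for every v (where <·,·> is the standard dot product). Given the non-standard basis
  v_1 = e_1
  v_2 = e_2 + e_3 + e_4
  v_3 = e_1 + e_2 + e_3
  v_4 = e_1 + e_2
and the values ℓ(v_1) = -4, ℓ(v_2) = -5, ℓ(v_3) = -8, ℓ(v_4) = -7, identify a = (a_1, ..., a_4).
a = (-4, -3, -1, -1)

Write a = (a_1, ..., a_4) in the standard basis. For each basis vector v_i, ℓ(v_i) = <v_i, a> is a linear equation in the a_j's. Collect the n equations into a matrix system V a = ℓ, where row i of V is v_i (expressed in the standard basis). Since V is invertible (lower-triangular with 1s on the diagonal, up to permutation), solve by back-substitution:
  V =
[[1, 0, 0, 0],
 [0, 1, 1, 1],
 [1, 1, 1, 0],
 [1, 1, 0, 0]]
  V a = (-4, -5, -8, -7)
Solving gives a = (-4, -3, -1, -1).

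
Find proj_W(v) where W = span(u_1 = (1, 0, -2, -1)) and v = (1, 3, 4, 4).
proj_W(v) = (-11/6, 0, 11/3, 11/6)

Set up U = [u_1 | ... | u_1] ∈ R^(4×1). The projector onto W = col(U) is P = U (U^T U)^(-1) U^T.
Compute U^T U =
  [6],
and U^T v = (-11).
Solve U^T U · c = U^T v for the coefficients: c = (-11/6). The projection is proj_W(v) = U c.
Check: (v - proj_W(v)) · u_1 = 0  (should be 0).
Result: proj_W(v) = (-11/6, 0, 11/3, 11/6).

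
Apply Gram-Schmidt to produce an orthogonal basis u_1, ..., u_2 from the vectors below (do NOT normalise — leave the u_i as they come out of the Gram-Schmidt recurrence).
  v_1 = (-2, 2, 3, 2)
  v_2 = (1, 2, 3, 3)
Orthogonal basis:
  u_1 = (-2, 2, 3, 2)
  u_2 = (55/21, 8/21, 4/7, 29/21)

Apply the Gram-Schmidt recurrence
  u_1 = v_1
  u_i = v_i − Σ_{j<i} ((v_i · u_j) / (u_j · u_j)) · u_j.

Step by step this gives:
  u_1 = (-2, 2, 3, 2)
  u_2 = (55/21, 8/21, 4/7, 29/21)

Orthogonality check:
  u_2 · u_1 = 0 (should be 0)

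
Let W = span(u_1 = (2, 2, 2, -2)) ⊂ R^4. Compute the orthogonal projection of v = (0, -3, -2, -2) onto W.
proj_W(v) = (-3/4, -3/4, -3/4, 3/4)

Set up U = [u_1 | ... | u_1] ∈ R^(4×1). The projector onto W = col(U) is P = U (U^T U)^(-1) U^T.
Compute U^T U =
  [16],
and U^T v = (-6).
Solve U^T U · c = U^T v for the coefficients: c = (-3/8). The projection is proj_W(v) = U c.
Check: (v - proj_W(v)) · u_1 = 0  (should be 0).
Result: proj_W(v) = (-3/4, -3/4, -3/4, 3/4).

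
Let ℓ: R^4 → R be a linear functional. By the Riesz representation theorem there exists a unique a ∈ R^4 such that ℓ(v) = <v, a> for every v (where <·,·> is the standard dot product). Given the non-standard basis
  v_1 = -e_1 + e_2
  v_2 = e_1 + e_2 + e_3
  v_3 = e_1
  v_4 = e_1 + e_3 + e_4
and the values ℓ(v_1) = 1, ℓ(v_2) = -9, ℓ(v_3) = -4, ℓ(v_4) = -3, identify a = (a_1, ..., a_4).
a = (-4, -3, -2, 3)

Write a = (a_1, ..., a_4) in the standard basis. For each basis vector v_i, ℓ(v_i) = <v_i, a> is a linear equation in the a_j's. Collect the n equations into a matrix system V a = ℓ, where row i of V is v_i (expressed in the standard basis). Since V is invertible (lower-triangular with 1s on the diagonal, up to permutation), solve by back-substitution:
  V =
[[-1, 1, 0, 0],
 [1, 1, 1, 0],
 [1, 0, 0, 0],
 [1, 0, 1, 1]]
  V a = (1, -9, -4, -3)
Solving gives a = (-4, -3, -2, 3).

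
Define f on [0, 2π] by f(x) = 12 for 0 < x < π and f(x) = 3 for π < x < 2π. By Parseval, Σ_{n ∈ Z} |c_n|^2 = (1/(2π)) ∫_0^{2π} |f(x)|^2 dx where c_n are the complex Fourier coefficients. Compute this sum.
Σ |c_n|^2 = 153/2

Parseval equates the L^2 energy of f (normalised by 1/(2π)) with the ℓ^2 sum of its Fourier coefficients: (1/(2π)) ∫_0^{2π} |f|^2 = Σ |c_n|^2.
Compute the left side: (1/(2π)) [∫_0^π 12^2 dx + ∫_π^{2π} 3^2 dx] = (1/(2π)) · (144π + 9π) = (144 + 9)/2 = 153/2.
So Σ_{n ∈ Z} |c_n|^2 = 153/2.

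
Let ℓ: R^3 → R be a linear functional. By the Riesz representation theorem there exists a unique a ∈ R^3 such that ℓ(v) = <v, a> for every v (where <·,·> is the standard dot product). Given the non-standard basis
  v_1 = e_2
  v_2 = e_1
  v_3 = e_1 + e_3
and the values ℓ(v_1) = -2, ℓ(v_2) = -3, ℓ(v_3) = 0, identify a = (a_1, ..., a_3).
a = (-3, -2, 3)

Write a = (a_1, ..., a_3) in the standard basis. For each basis vector v_i, ℓ(v_i) = <v_i, a> is a linear equation in the a_j's. Collect the n equations into a matrix system V a = ℓ, where row i of V is v_i (expressed in the standard basis). Since V is invertible (lower-triangular with 1s on the diagonal, up to permutation), solve by back-substitution:
  V =
[[0, 1, 0],
 [1, 0, 0],
 [1, 0, 1]]
  V a = (-2, -3, 0)
Solving gives a = (-3, -2, 3).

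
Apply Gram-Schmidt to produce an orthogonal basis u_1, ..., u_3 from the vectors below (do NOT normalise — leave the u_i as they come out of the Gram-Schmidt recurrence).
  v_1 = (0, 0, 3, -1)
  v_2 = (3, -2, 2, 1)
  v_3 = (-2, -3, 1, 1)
Orthogonal basis:
  u_1 = (0, 0, 3, -1)
  u_2 = (3, -2, 1/2, 3/2)
  u_3 = (-74/31, -85/31, 52/155, 156/155)

Apply the Gram-Schmidt recurrence
  u_1 = v_1
  u_i = v_i − Σ_{j<i} ((v_i · u_j) / (u_j · u_j)) · u_j.

Step by step this gives:
  u_1 = (0, 0, 3, -1)
  u_2 = (3, -2, 1/2, 3/2)
  u_3 = (-74/31, -85/31, 52/155, 156/155)

Orthogonality check:
  u_2 · u_1 = 0 (should be 0)
  u_3 · u_1 = 0 (should be 0)
  u_3 · u_2 = 0 (should be 0)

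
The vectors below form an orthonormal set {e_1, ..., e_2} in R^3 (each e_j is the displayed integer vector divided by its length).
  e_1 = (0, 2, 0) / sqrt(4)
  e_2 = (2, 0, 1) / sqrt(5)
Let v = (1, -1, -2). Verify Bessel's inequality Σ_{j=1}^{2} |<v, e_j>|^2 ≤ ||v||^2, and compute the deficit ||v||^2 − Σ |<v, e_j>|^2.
Σ |<v, e_j>|^2 = 1; ||v||^2 = 6; deficit = 5

Write each e_j = u_j / sqrt(<u_j, u_j>) where u_j is the displayed integer vector. Then <v, e_j> = <v, u_j> / sqrt(<u_j, u_j>), so |<v, e_j>|^2 = <v, u_j>^2 / <u_j, u_j>.
Coefficients: <v, e_1> = -2/sqrt(4), <v, e_2> = 0/sqrt(5).
Square and sum: Σ |<v, e_j>|^2 = 1.
Compute ||v||^2 = v·v = 6.
Deficit = 6 − 1 = 5 ≥ 0, confirming Bessel's inequality. (The deficit equals ||v − Σ <v,e_j> e_j||^2, the squared distance from v to span{e_j}.)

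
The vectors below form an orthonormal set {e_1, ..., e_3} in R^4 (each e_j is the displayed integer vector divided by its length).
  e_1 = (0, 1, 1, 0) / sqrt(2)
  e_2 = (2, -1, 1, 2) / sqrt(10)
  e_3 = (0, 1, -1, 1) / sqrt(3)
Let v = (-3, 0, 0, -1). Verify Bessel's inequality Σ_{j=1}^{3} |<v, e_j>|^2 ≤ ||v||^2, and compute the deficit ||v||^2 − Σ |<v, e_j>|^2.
Σ |<v, e_j>|^2 = 101/15; ||v||^2 = 10; deficit = 49/15

Write each e_j = u_j / sqrt(<u_j, u_j>) where u_j is the displayed integer vector. Then <v, e_j> = <v, u_j> / sqrt(<u_j, u_j>), so |<v, e_j>|^2 = <v, u_j>^2 / <u_j, u_j>.
Coefficients: <v, e_1> = 0/sqrt(2), <v, e_2> = -8/sqrt(10), <v, e_3> = -1/sqrt(3).
Square and sum: Σ |<v, e_j>|^2 = 101/15.
Compute ||v||^2 = v·v = 10.
Deficit = 10 − 101/15 = 49/15 ≥ 0, confirming Bessel's inequality. (The deficit equals ||v − Σ <v,e_j> e_j||^2, the squared distance from v to span{e_j}.)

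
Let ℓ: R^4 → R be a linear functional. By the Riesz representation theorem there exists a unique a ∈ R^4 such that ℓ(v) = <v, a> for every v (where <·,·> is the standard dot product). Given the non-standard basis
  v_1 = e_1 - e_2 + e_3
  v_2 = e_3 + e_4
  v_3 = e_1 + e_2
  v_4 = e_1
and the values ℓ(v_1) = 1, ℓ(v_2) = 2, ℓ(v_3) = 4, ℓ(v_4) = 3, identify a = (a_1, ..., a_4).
a = (3, 1, -1, 3)

Write a = (a_1, ..., a_4) in the standard basis. For each basis vector v_i, ℓ(v_i) = <v_i, a> is a linear equation in the a_j's. Collect the n equations into a matrix system V a = ℓ, where row i of V is v_i (expressed in the standard basis). Since V is invertible (lower-triangular with 1s on the diagonal, up to permutation), solve by back-substitution:
  V =
[[1, -1, 1, 0],
 [0, 0, 1, 1],
 [1, 1, 0, 0],
 [1, 0, 0, 0]]
  V a = (1, 2, 4, 3)
Solving gives a = (3, 1, -1, 3).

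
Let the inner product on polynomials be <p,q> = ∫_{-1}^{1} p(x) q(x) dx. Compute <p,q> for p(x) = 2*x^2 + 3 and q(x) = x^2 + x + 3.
<p,q> = 124/5

Expand the product: p(x)·q(x) = 2*x^4 + 2*x^3 + 9*x^2 + 3*x + 9.
∫_{-1}^{1} of each monomial x^k gives [2/(k+1) if k even, 0 if k odd]. Integrating term-by-term (or equivalently evaluating the antiderivative F(x) = 2*x^5/5 + x^4/2 + 3*x^3 + 3*x^2/2 + 9*x at the endpoints):
  F(1) − F(−1) = 72/5 − (-52/5) = 124/5.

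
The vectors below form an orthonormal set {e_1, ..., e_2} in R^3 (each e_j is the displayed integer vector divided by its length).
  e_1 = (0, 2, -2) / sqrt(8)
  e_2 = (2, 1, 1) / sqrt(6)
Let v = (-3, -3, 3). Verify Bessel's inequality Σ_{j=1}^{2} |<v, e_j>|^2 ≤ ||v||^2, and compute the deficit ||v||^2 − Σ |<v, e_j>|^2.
Σ |<v, e_j>|^2 = 24; ||v||^2 = 27; deficit = 3

Write each e_j = u_j / sqrt(<u_j, u_j>) where u_j is the displayed integer vector. Then <v, e_j> = <v, u_j> / sqrt(<u_j, u_j>), so |<v, e_j>|^2 = <v, u_j>^2 / <u_j, u_j>.
Coefficients: <v, e_1> = -12/sqrt(8), <v, e_2> = -6/sqrt(6).
Square and sum: Σ |<v, e_j>|^2 = 24.
Compute ||v||^2 = v·v = 27.
Deficit = 27 − 24 = 3 ≥ 0, confirming Bessel's inequality. (The deficit equals ||v − Σ <v,e_j> e_j||^2, the squared distance from v to span{e_j}.)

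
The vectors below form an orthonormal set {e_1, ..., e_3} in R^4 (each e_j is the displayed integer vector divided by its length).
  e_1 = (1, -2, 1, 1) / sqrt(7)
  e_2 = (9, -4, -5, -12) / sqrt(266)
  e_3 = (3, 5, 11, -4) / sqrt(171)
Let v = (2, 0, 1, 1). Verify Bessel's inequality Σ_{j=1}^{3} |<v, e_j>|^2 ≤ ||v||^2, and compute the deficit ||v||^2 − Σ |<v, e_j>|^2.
Σ |<v, e_j>|^2 = 59/18; ||v||^2 = 6; deficit = 49/18

Write each e_j = u_j / sqrt(<u_j, u_j>) where u_j is the displayed integer vector. Then <v, e_j> = <v, u_j> / sqrt(<u_j, u_j>), so |<v, e_j>|^2 = <v, u_j>^2 / <u_j, u_j>.
Coefficients: <v, e_1> = 4/sqrt(7), <v, e_2> = 1/sqrt(266), <v, e_3> = 13/sqrt(171).
Square and sum: Σ |<v, e_j>|^2 = 59/18.
Compute ||v||^2 = v·v = 6.
Deficit = 6 − 59/18 = 49/18 ≥ 0, confirming Bessel's inequality. (The deficit equals ||v − Σ <v,e_j> e_j||^2, the squared distance from v to span{e_j}.)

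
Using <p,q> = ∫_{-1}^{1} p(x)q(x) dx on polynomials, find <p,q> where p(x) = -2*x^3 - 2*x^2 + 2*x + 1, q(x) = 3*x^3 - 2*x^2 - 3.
<p,q> = -22/21

Expand the product: p(x)·q(x) = -6*x^6 - 2*x^5 + 10*x^4 + 5*x^3 + 4*x^2 - 6*x - 3.
∫_{-1}^{1} of each monomial x^k gives [2/(k+1) if k even, 0 if k odd]. Integrating term-by-term (or equivalently evaluating the antiderivative F(x) = -6*x^7/7 - x^6/3 + 2*x^5 + 5*x^4/4 + 4*x^3/3 - 3*x^2 - 3*x at the endpoints):
  F(1) − F(−1) = -73/28 − (-131/84) = -22/21.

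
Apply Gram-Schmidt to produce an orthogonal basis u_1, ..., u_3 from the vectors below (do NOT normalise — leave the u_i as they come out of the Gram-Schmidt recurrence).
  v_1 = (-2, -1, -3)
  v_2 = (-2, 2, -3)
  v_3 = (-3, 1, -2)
Orthogonal basis:
  u_1 = (-2, -1, -3)
  u_2 = (-3/7, 39/14, -9/14)
  u_3 = (-15/13, 0, 10/13)

Apply the Gram-Schmidt recurrence
  u_1 = v_1
  u_i = v_i − Σ_{j<i} ((v_i · u_j) / (u_j · u_j)) · u_j.

Step by step this gives:
  u_1 = (-2, -1, -3)
  u_2 = (-3/7, 39/14, -9/14)
  u_3 = (-15/13, 0, 10/13)

Orthogonality check:
  u_2 · u_1 = 0 (should be 0)
  u_3 · u_1 = 0 (should be 0)
  u_3 · u_2 = 0 (should be 0)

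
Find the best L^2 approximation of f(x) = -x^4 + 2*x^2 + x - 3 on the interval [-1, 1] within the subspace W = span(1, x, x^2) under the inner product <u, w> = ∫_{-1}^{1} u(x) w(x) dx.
g(x) = 8*x^2/7 + x - 102/35

The best approximation g ∈ W is the orthogonal projection of f onto W. Writing g = a_0 + a_1 x + a_2 x^2, the coefficients solve the normal equations G · a = b where
  G_{ij} = <φ_i, φ_j> and b_i = <f, φ_i>, with φ_0 = 1, φ_1 = x, φ_2 = x^2.
G =
  [2, 0, 2/3]
  [0, 2/3, 0]
  [2/3, 0, 2/5],
b = (-76/15, 2/3, -52/35).
Solving gives a_0 = -102/35, a_1 = 1, a_2 = 8/7, so
  g(x) = 8*x^2/7 + x - 102/35.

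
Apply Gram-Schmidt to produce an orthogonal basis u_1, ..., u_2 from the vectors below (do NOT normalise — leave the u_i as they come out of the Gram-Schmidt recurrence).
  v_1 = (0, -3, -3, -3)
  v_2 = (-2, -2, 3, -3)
Orthogonal basis:
  u_1 = (0, -3, -3, -3)
  u_2 = (-2, -4/3, 11/3, -7/3)

Apply the Gram-Schmidt recurrence
  u_1 = v_1
  u_i = v_i − Σ_{j<i} ((v_i · u_j) / (u_j · u_j)) · u_j.

Step by step this gives:
  u_1 = (0, -3, -3, -3)
  u_2 = (-2, -4/3, 11/3, -7/3)

Orthogonality check:
  u_2 · u_1 = 0 (should be 0)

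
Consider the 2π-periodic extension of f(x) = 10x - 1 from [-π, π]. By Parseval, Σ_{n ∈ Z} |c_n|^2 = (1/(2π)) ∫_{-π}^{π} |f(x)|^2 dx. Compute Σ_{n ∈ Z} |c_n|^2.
Σ |c_n|^2 = 100π^2/3 + 1

Expand and integrate term by term over [-π, π]:
  ∫ (10x)^2 dx = 100·(2π^3/3); ∫ 2·10·(-1)·x dx = 0 (odd integrand); ∫ (-1)^2 dx = 1·2π.
So (1/(2π)) ∫_{-π}^{π} (10x - 1)^2 dx = 100π^2/3 + 1 = 100π^2/3 + 1.
Parseval ⇒ Σ |c_n|^2 = 100π^2/3 + 1.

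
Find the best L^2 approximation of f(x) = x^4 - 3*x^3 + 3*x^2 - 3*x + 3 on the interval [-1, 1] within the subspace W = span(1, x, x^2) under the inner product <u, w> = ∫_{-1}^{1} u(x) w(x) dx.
g(x) = 27*x^2/7 - 24*x/5 + 102/35

The best approximation g ∈ W is the orthogonal projection of f onto W. Writing g = a_0 + a_1 x + a_2 x^2, the coefficients solve the normal equations G · a = b where
  G_{ij} = <φ_i, φ_j> and b_i = <f, φ_i>, with φ_0 = 1, φ_1 = x, φ_2 = x^2.
G =
  [2, 0, 2/3]
  [0, 2/3, 0]
  [2/3, 0, 2/5],
b = (42/5, -16/5, 122/35).
Solving gives a_0 = 102/35, a_1 = -24/5, a_2 = 27/7, so
  g(x) = 27*x^2/7 - 24*x/5 + 102/35.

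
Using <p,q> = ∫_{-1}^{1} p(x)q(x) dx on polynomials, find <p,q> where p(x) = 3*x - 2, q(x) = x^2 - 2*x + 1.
<p,q> = -28/3

Expand the product: p(x)·q(x) = 3*x^3 - 8*x^2 + 7*x - 2.
∫_{-1}^{1} of each monomial x^k gives [2/(k+1) if k even, 0 if k odd]. Integrating term-by-term (or equivalently evaluating the antiderivative F(x) = 3*x^4/4 - 8*x^3/3 + 7*x^2/2 - 2*x at the endpoints):
  F(1) − F(−1) = -5/12 − (107/12) = -28/3.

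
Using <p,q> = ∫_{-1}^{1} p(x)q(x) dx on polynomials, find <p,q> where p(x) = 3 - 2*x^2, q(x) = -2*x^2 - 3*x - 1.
<p,q> = -106/15

Expand the product: p(x)·q(x) = 4*x^4 + 6*x^3 - 4*x^2 - 9*x - 3.
∫_{-1}^{1} of each monomial x^k gives [2/(k+1) if k even, 0 if k odd]. Integrating term-by-term (or equivalently evaluating the antiderivative F(x) = 4*x^5/5 + 3*x^4/2 - 4*x^3/3 - 9*x^2/2 - 3*x at the endpoints):
  F(1) − F(−1) = -98/15 − (8/15) = -106/15.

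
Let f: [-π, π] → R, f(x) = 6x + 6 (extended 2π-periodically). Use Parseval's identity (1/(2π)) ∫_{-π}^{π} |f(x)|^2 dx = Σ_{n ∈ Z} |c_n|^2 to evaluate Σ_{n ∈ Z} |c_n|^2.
Σ |c_n|^2 = 12π^2 + 36

Expand and integrate term by term over [-π, π]:
  ∫ (6x)^2 dx = 36·(2π^3/3); ∫ 2·6·(6)·x dx = 0 (odd integrand); ∫ 6^2 dx = 36·2π.
So (1/(2π)) ∫_{-π}^{π} (6x + 6)^2 dx = 36π^2/3 + 36 = 12π^2 + 36.
Parseval ⇒ Σ |c_n|^2 = 12π^2 + 36.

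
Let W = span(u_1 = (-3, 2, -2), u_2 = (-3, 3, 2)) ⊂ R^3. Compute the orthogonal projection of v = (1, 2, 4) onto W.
proj_W(v) = (3/23, 22/23, 98/23)

Set up U = [u_1 | ... | u_2] ∈ R^(3×2). The projector onto W = col(U) is P = U (U^T U)^(-1) U^T.
Compute U^T U =
  [17, 11]
  [11, 22],
and U^T v = (-7, 11).
Solve U^T U · c = U^T v for the coefficients: c = (-25/23, 24/23). The projection is proj_W(v) = U c.
Check: (v - proj_W(v)) · u_1 = 0  (should be 0).
Check: (v - proj_W(v)) · u_2 = 0  (should be 0).
Result: proj_W(v) = (3/23, 22/23, 98/23).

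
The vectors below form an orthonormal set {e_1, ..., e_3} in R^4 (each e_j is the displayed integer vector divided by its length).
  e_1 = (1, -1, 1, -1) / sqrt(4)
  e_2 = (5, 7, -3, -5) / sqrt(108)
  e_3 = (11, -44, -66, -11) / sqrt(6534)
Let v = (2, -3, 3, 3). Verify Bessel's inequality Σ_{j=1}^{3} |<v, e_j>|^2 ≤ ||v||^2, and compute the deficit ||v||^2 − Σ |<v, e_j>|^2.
Σ |<v, e_j>|^2 = 37/2; ||v||^2 = 31; deficit = 25/2

Write each e_j = u_j / sqrt(<u_j, u_j>) where u_j is the displayed integer vector. Then <v, e_j> = <v, u_j> / sqrt(<u_j, u_j>), so |<v, e_j>|^2 = <v, u_j>^2 / <u_j, u_j>.
Coefficients: <v, e_1> = 5/sqrt(4), <v, e_2> = -35/sqrt(108), <v, e_3> = -77/sqrt(6534).
Square and sum: Σ |<v, e_j>|^2 = 37/2.
Compute ||v||^2 = v·v = 31.
Deficit = 31 − 37/2 = 25/2 ≥ 0, confirming Bessel's inequality. (The deficit equals ||v − Σ <v,e_j> e_j||^2, the squared distance from v to span{e_j}.)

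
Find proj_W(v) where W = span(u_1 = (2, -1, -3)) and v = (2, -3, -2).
proj_W(v) = (13/7, -13/14, -39/14)

Set up U = [u_1 | ... | u_1] ∈ R^(3×1). The projector onto W = col(U) is P = U (U^T U)^(-1) U^T.
Compute U^T U =
  [14],
and U^T v = (13).
Solve U^T U · c = U^T v for the coefficients: c = (13/14). The projection is proj_W(v) = U c.
Check: (v - proj_W(v)) · u_1 = 0  (should be 0).
Result: proj_W(v) = (13/7, -13/14, -39/14).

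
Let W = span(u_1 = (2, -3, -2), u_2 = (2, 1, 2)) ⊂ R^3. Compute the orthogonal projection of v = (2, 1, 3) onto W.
proj_W(v) = (20/9, 13/9, 23/9)

Set up U = [u_1 | ... | u_2] ∈ R^(3×2). The projector onto W = col(U) is P = U (U^T U)^(-1) U^T.
Compute U^T U =
  [17, -3]
  [-3, 9],
and U^T v = (-5, 11).
Solve U^T U · c = U^T v for the coefficients: c = (-1/12, 43/36). The projection is proj_W(v) = U c.
Check: (v - proj_W(v)) · u_1 = 0  (should be 0).
Check: (v - proj_W(v)) · u_2 = 0  (should be 0).
Result: proj_W(v) = (20/9, 13/9, 23/9).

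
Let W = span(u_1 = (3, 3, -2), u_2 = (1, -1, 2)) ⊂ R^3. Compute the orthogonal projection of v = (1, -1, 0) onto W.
proj_W(v) = (17/29, -5/29, 18/29)

Set up U = [u_1 | ... | u_2] ∈ R^(3×2). The projector onto W = col(U) is P = U (U^T U)^(-1) U^T.
Compute U^T U =
  [22, -4]
  [-4, 6],
and U^T v = (0, 2).
Solve U^T U · c = U^T v for the coefficients: c = (2/29, 11/29). The projection is proj_W(v) = U c.
Check: (v - proj_W(v)) · u_1 = 0  (should be 0).
Check: (v - proj_W(v)) · u_2 = 0  (should be 0).
Result: proj_W(v) = (17/29, -5/29, 18/29).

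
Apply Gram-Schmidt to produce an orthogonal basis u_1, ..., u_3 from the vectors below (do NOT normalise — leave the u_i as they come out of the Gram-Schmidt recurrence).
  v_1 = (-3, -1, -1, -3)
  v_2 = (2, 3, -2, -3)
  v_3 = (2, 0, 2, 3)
Orthogonal basis:
  u_1 = (-3, -1, -1, -3)
  u_2 = (23/10, 31/10, -19/10, -27/10)
  u_3 = (13/129, 7/258, 79/129, -27/86)

Apply the Gram-Schmidt recurrence
  u_1 = v_1
  u_i = v_i − Σ_{j<i} ((v_i · u_j) / (u_j · u_j)) · u_j.

Step by step this gives:
  u_1 = (-3, -1, -1, -3)
  u_2 = (23/10, 31/10, -19/10, -27/10)
  u_3 = (13/129, 7/258, 79/129, -27/86)

Orthogonality check:
  u_2 · u_1 = 0 (should be 0)
  u_3 · u_1 = 0 (should be 0)
  u_3 · u_2 = 0 (should be 0)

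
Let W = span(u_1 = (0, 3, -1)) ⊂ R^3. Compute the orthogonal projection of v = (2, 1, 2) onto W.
proj_W(v) = (0, 3/10, -1/10)

Set up U = [u_1 | ... | u_1] ∈ R^(3×1). The projector onto W = col(U) is P = U (U^T U)^(-1) U^T.
Compute U^T U =
  [10],
and U^T v = (1).
Solve U^T U · c = U^T v for the coefficients: c = (1/10). The projection is proj_W(v) = U c.
Check: (v - proj_W(v)) · u_1 = 0  (should be 0).
Result: proj_W(v) = (0, 3/10, -1/10).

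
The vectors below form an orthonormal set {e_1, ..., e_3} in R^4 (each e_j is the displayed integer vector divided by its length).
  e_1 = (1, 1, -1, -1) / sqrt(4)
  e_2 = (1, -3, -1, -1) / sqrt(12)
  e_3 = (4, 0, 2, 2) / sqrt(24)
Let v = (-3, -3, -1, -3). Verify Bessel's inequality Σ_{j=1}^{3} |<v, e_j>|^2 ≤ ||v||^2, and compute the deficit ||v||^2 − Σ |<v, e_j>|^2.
Σ |<v, e_j>|^2 = 26; ||v||^2 = 28; deficit = 2

Write each e_j = u_j / sqrt(<u_j, u_j>) where u_j is the displayed integer vector. Then <v, e_j> = <v, u_j> / sqrt(<u_j, u_j>), so |<v, e_j>|^2 = <v, u_j>^2 / <u_j, u_j>.
Coefficients: <v, e_1> = -2/sqrt(4), <v, e_2> = 10/sqrt(12), <v, e_3> = -20/sqrt(24).
Square and sum: Σ |<v, e_j>|^2 = 26.
Compute ||v||^2 = v·v = 28.
Deficit = 28 − 26 = 2 ≥ 0, confirming Bessel's inequality. (The deficit equals ||v − Σ <v,e_j> e_j||^2, the squared distance from v to span{e_j}.)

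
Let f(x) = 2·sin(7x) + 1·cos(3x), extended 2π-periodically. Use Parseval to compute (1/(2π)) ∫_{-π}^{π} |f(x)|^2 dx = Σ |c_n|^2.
Σ |c_n|^2 = 5/2

Expand |f|^2 and use orthogonality of {sin(nx), cos(mx)} on [-π, π]:
  ∫_{-π}^{π} sin(nx)^2 dx = π, ∫ cos(mx)^2 dx = π, and cross terms integrate to 0.
So ∫_{-π}^{π} f(x)^2 dx = 2^2 · π + 1^2 · π = (4 + 1)π.
Divide by 2π: (4 + 1)/2 = 5/2.
By Parseval, this equals Σ |c_n|^2.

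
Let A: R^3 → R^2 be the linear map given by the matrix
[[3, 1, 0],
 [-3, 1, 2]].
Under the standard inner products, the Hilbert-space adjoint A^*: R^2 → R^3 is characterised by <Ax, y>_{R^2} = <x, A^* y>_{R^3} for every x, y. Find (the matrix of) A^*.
A^* = A^T =
[[3, -3],
 [1, 1],
 [0, 2]]

For real matrices with standard dot products, the defining identity <Ax, y> = <x, A^* y> gives (Ax)^T y = x^T (A^*) y, i.e. x^T A^T y = x^T (A^*) y. Since this holds for all x, y, we must have A^* = A^T. Therefore
A^* =
[[3, -3],
 [1, 1],
 [0, 2]].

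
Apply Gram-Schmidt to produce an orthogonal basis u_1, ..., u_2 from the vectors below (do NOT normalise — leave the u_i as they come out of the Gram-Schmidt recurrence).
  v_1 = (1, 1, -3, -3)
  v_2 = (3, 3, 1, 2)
Orthogonal basis:
  u_1 = (1, 1, -3, -3)
  u_2 = (63/20, 63/20, 11/20, 31/20)

Apply the Gram-Schmidt recurrence
  u_1 = v_1
  u_i = v_i − Σ_{j<i} ((v_i · u_j) / (u_j · u_j)) · u_j.

Step by step this gives:
  u_1 = (1, 1, -3, -3)
  u_2 = (63/20, 63/20, 11/20, 31/20)

Orthogonality check:
  u_2 · u_1 = 0 (should be 0)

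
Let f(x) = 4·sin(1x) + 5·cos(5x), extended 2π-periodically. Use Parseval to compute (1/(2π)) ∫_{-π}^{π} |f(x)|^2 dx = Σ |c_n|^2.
Σ |c_n|^2 = 41/2

Expand |f|^2 and use orthogonality of {sin(nx), cos(mx)} on [-π, π]:
  ∫_{-π}^{π} sin(nx)^2 dx = π, ∫ cos(mx)^2 dx = π, and cross terms integrate to 0.
So ∫_{-π}^{π} f(x)^2 dx = 4^2 · π + 5^2 · π = (16 + 25)π.
Divide by 2π: (16 + 25)/2 = 41/2.
By Parseval, this equals Σ |c_n|^2.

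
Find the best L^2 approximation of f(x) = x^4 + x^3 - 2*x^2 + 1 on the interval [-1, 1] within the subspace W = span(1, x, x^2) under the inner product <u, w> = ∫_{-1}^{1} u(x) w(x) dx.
g(x) = -8*x^2/7 + 3*x/5 + 32/35

The best approximation g ∈ W is the orthogonal projection of f onto W. Writing g = a_0 + a_1 x + a_2 x^2, the coefficients solve the normal equations G · a = b where
  G_{ij} = <φ_i, φ_j> and b_i = <f, φ_i>, with φ_0 = 1, φ_1 = x, φ_2 = x^2.
G =
  [2, 0, 2/3]
  [0, 2/3, 0]
  [2/3, 0, 2/5],
b = (16/15, 2/5, 16/105).
Solving gives a_0 = 32/35, a_1 = 3/5, a_2 = -8/7, so
  g(x) = -8*x^2/7 + 3*x/5 + 32/35.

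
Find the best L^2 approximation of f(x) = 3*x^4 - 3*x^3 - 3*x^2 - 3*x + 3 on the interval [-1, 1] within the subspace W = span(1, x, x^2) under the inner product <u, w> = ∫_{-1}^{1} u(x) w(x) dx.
g(x) = -3*x^2/7 - 24*x/5 + 96/35

The best approximation g ∈ W is the orthogonal projection of f onto W. Writing g = a_0 + a_1 x + a_2 x^2, the coefficients solve the normal equations G · a = b where
  G_{ij} = <φ_i, φ_j> and b_i = <f, φ_i>, with φ_0 = 1, φ_1 = x, φ_2 = x^2.
G =
  [2, 0, 2/3]
  [0, 2/3, 0]
  [2/3, 0, 2/5],
b = (26/5, -16/5, 58/35).
Solving gives a_0 = 96/35, a_1 = -24/5, a_2 = -3/7, so
  g(x) = -3*x^2/7 - 24*x/5 + 96/35.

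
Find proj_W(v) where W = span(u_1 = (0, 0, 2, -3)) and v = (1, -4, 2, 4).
proj_W(v) = (0, 0, -16/13, 24/13)

Set up U = [u_1 | ... | u_1] ∈ R^(4×1). The projector onto W = col(U) is P = U (U^T U)^(-1) U^T.
Compute U^T U =
  [13],
and U^T v = (-8).
Solve U^T U · c = U^T v for the coefficients: c = (-8/13). The projection is proj_W(v) = U c.
Check: (v - proj_W(v)) · u_1 = 0  (should be 0).
Result: proj_W(v) = (0, 0, -16/13, 24/13).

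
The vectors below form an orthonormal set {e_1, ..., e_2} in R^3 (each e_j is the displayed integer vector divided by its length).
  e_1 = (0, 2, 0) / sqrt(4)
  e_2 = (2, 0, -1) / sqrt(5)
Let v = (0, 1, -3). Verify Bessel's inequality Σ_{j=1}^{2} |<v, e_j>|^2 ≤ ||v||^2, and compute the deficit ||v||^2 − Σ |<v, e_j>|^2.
Σ |<v, e_j>|^2 = 14/5; ||v||^2 = 10; deficit = 36/5

Write each e_j = u_j / sqrt(<u_j, u_j>) where u_j is the displayed integer vector. Then <v, e_j> = <v, u_j> / sqrt(<u_j, u_j>), so |<v, e_j>|^2 = <v, u_j>^2 / <u_j, u_j>.
Coefficients: <v, e_1> = 2/sqrt(4), <v, e_2> = 3/sqrt(5).
Square and sum: Σ |<v, e_j>|^2 = 14/5.
Compute ||v||^2 = v·v = 10.
Deficit = 10 − 14/5 = 36/5 ≥ 0, confirming Bessel's inequality. (The deficit equals ||v − Σ <v,e_j> e_j||^2, the squared distance from v to span{e_j}.)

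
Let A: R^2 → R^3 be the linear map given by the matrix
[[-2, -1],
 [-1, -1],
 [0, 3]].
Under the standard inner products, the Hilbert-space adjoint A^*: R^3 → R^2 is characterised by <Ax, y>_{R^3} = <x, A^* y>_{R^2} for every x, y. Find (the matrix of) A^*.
A^* = A^T =
[[-2, -1, 0],
 [-1, -1, 3]]

For real matrices with standard dot products, the defining identity <Ax, y> = <x, A^* y> gives (Ax)^T y = x^T (A^*) y, i.e. x^T A^T y = x^T (A^*) y. Since this holds for all x, y, we must have A^* = A^T. Therefore
A^* =
[[-2, -1, 0],
 [-1, -1, 3]].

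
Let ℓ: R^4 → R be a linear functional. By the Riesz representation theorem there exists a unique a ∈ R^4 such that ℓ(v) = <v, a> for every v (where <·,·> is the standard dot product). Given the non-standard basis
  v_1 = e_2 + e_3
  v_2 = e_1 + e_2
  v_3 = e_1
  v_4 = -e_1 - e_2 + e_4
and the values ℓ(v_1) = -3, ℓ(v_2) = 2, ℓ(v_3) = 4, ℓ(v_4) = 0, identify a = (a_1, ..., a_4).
a = (4, -2, -1, 2)

Write a = (a_1, ..., a_4) in the standard basis. For each basis vector v_i, ℓ(v_i) = <v_i, a> is a linear equation in the a_j's. Collect the n equations into a matrix system V a = ℓ, where row i of V is v_i (expressed in the standard basis). Since V is invertible (lower-triangular with 1s on the diagonal, up to permutation), solve by back-substitution:
  V =
[[0, 1, 1, 0],
 [1, 1, 0, 0],
 [1, 0, 0, 0],
 [-1, -1, 0, 1]]
  V a = (-3, 2, 4, 0)
Solving gives a = (4, -2, -1, 2).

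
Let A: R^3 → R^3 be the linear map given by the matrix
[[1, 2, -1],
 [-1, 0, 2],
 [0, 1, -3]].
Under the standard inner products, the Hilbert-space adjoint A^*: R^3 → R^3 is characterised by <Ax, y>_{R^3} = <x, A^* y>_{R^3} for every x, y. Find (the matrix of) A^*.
A^* = A^T =
[[1, -1, 0],
 [2, 0, 1],
 [-1, 2, -3]]

For real matrices with standard dot products, the defining identity <Ax, y> = <x, A^* y> gives (Ax)^T y = x^T (A^*) y, i.e. x^T A^T y = x^T (A^*) y. Since this holds for all x, y, we must have A^* = A^T. Therefore
A^* =
[[1, -1, 0],
 [2, 0, 1],
 [-1, 2, -3]].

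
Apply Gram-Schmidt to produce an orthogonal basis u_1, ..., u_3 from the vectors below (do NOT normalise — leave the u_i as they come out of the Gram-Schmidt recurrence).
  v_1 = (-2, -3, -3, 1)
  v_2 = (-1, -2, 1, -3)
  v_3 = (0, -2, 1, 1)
Orthogonal basis:
  u_1 = (-2, -3, -3, 1)
  u_2 = (-19/23, -40/23, 29/23, -71/23)
  u_3 = (150/341, -438/341, 471/341, 399/341)

Apply the Gram-Schmidt recurrence
  u_1 = v_1
  u_i = v_i − Σ_{j<i} ((v_i · u_j) / (u_j · u_j)) · u_j.

Step by step this gives:
  u_1 = (-2, -3, -3, 1)
  u_2 = (-19/23, -40/23, 29/23, -71/23)
  u_3 = (150/341, -438/341, 471/341, 399/341)

Orthogonality check:
  u_2 · u_1 = 0 (should be 0)
  u_3 · u_1 = 0 (should be 0)
  u_3 · u_2 = 0 (should be 0)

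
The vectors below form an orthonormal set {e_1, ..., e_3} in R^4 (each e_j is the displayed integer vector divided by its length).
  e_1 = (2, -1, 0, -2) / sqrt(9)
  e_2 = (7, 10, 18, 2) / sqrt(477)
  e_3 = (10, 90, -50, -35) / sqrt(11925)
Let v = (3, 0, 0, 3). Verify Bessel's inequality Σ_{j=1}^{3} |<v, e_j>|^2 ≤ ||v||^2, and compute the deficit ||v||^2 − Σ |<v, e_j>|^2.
Σ |<v, e_j>|^2 = 2; ||v||^2 = 18; deficit = 16

Write each e_j = u_j / sqrt(<u_j, u_j>) where u_j is the displayed integer vector. Then <v, e_j> = <v, u_j> / sqrt(<u_j, u_j>), so |<v, e_j>|^2 = <v, u_j>^2 / <u_j, u_j>.
Coefficients: <v, e_1> = 0/sqrt(9), <v, e_2> = 27/sqrt(477), <v, e_3> = -75/sqrt(11925).
Square and sum: Σ |<v, e_j>|^2 = 2.
Compute ||v||^2 = v·v = 18.
Deficit = 18 − 2 = 16 ≥ 0, confirming Bessel's inequality. (The deficit equals ||v − Σ <v,e_j> e_j||^2, the squared distance from v to span{e_j}.)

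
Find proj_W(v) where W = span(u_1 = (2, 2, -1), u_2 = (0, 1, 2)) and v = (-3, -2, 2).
proj_W(v) = (-8/3, -34/15, 32/15)

Set up U = [u_1 | ... | u_2] ∈ R^(3×2). The projector onto W = col(U) is P = U (U^T U)^(-1) U^T.
Compute U^T U =
  [9, 0]
  [0, 5],
and U^T v = (-12, 2).
Solve U^T U · c = U^T v for the coefficients: c = (-4/3, 2/5). The projection is proj_W(v) = U c.
Check: (v - proj_W(v)) · u_1 = 0  (should be 0).
Check: (v - proj_W(v)) · u_2 = 0  (should be 0).
Result: proj_W(v) = (-8/3, -34/15, 32/15).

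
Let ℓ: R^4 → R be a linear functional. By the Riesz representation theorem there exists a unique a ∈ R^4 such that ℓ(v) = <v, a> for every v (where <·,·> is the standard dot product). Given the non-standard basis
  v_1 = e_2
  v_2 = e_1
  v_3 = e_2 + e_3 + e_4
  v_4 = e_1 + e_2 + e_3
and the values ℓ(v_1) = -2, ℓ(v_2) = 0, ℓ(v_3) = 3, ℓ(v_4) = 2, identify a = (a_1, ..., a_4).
a = (0, -2, 4, 1)

Write a = (a_1, ..., a_4) in the standard basis. For each basis vector v_i, ℓ(v_i) = <v_i, a> is a linear equation in the a_j's. Collect the n equations into a matrix system V a = ℓ, where row i of V is v_i (expressed in the standard basis). Since V is invertible (lower-triangular with 1s on the diagonal, up to permutation), solve by back-substitution:
  V =
[[0, 1, 0, 0],
 [1, 0, 0, 0],
 [0, 1, 1, 1],
 [1, 1, 1, 0]]
  V a = (-2, 0, 3, 2)
Solving gives a = (0, -2, 4, 1).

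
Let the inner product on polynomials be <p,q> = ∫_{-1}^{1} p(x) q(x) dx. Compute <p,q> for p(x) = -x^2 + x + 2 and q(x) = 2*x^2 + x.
<p,q> = 38/15

Expand the product: p(x)·q(x) = -2*x^4 + x^3 + 5*x^2 + 2*x.
∫_{-1}^{1} of each monomial x^k gives [2/(k+1) if k even, 0 if k odd]. Integrating term-by-term (or equivalently evaluating the antiderivative F(x) = -2*x^5/5 + x^4/4 + 5*x^3/3 + x^2 at the endpoints):
  F(1) − F(−1) = 151/60 − (-1/60) = 38/15.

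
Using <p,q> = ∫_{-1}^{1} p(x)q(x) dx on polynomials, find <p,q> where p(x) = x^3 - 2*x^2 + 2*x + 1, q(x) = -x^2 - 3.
<p,q> = -28/15

Expand the product: p(x)·q(x) = -x^5 + 2*x^4 - 5*x^3 + 5*x^2 - 6*x - 3.
∫_{-1}^{1} of each monomial x^k gives [2/(k+1) if k even, 0 if k odd]. Integrating term-by-term (or equivalently evaluating the antiderivative F(x) = -x^6/6 + 2*x^5/5 - 5*x^4/4 + 5*x^3/3 - 3*x^2 - 3*x at the endpoints):
  F(1) − F(−1) = -107/20 − (-209/60) = -28/15.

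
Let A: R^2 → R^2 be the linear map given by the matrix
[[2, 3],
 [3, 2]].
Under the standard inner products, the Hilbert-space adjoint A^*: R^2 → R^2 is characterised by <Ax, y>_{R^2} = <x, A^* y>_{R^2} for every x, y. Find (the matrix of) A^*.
A^* = A^T =
[[2, 3],
 [3, 2]]

For real matrices with standard dot products, the defining identity <Ax, y> = <x, A^* y> gives (Ax)^T y = x^T (A^*) y, i.e. x^T A^T y = x^T (A^*) y. Since this holds for all x, y, we must have A^* = A^T. Therefore
A^* =
[[2, 3],
 [3, 2]].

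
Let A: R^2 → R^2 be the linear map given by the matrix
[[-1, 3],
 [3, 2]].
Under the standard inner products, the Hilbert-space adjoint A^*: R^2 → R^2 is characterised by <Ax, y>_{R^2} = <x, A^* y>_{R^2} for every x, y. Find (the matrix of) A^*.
A^* = A^T =
[[-1, 3],
 [3, 2]]

For real matrices with standard dot products, the defining identity <Ax, y> = <x, A^* y> gives (Ax)^T y = x^T (A^*) y, i.e. x^T A^T y = x^T (A^*) y. Since this holds for all x, y, we must have A^* = A^T. Therefore
A^* =
[[-1, 3],
 [3, 2]].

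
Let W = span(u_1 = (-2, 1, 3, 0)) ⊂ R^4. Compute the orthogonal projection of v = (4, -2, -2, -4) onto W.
proj_W(v) = (16/7, -8/7, -24/7, 0)

Set up U = [u_1 | ... | u_1] ∈ R^(4×1). The projector onto W = col(U) is P = U (U^T U)^(-1) U^T.
Compute U^T U =
  [14],
and U^T v = (-16).
Solve U^T U · c = U^T v for the coefficients: c = (-8/7). The projection is proj_W(v) = U c.
Check: (v - proj_W(v)) · u_1 = 0  (should be 0).
Result: proj_W(v) = (16/7, -8/7, -24/7, 0).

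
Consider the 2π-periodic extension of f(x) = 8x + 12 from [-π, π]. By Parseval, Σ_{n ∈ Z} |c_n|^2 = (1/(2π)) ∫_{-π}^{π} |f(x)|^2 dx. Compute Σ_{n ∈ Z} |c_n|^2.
Σ |c_n|^2 = 64π^2/3 + 144

Expand and integrate term by term over [-π, π]:
  ∫ (8x)^2 dx = 64·(2π^3/3); ∫ 2·8·(12)·x dx = 0 (odd integrand); ∫ 12^2 dx = 144·2π.
So (1/(2π)) ∫_{-π}^{π} (8x + 12)^2 dx = 64π^2/3 + 144 = 64π^2/3 + 144.
Parseval ⇒ Σ |c_n|^2 = 64π^2/3 + 144.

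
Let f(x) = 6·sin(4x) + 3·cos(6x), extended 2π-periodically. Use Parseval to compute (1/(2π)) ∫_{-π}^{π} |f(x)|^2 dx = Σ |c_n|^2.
Σ |c_n|^2 = 45/2

Expand |f|^2 and use orthogonality of {sin(nx), cos(mx)} on [-π, π]:
  ∫_{-π}^{π} sin(nx)^2 dx = π, ∫ cos(mx)^2 dx = π, and cross terms integrate to 0.
So ∫_{-π}^{π} f(x)^2 dx = 6^2 · π + 3^2 · π = (36 + 9)π.
Divide by 2π: (36 + 9)/2 = 45/2.
By Parseval, this equals Σ |c_n|^2.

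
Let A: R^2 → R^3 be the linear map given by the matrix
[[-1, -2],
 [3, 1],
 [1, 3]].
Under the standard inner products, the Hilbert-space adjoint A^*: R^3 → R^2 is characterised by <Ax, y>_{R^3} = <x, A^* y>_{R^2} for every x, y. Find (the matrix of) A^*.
A^* = A^T =
[[-1, 3, 1],
 [-2, 1, 3]]

For real matrices with standard dot products, the defining identity <Ax, y> = <x, A^* y> gives (Ax)^T y = x^T (A^*) y, i.e. x^T A^T y = x^T (A^*) y. Since this holds for all x, y, we must have A^* = A^T. Therefore
A^* =
[[-1, 3, 1],
 [-2, 1, 3]].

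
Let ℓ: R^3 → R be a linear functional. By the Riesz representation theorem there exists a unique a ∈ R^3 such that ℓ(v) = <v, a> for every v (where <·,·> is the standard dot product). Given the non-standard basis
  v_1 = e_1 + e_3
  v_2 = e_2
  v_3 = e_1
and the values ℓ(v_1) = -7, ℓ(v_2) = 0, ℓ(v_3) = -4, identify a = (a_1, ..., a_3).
a = (-4, 0, -3)

Write a = (a_1, ..., a_3) in the standard basis. For each basis vector v_i, ℓ(v_i) = <v_i, a> is a linear equation in the a_j's. Collect the n equations into a matrix system V a = ℓ, where row i of V is v_i (expressed in the standard basis). Since V is invertible (lower-triangular with 1s on the diagonal, up to permutation), solve by back-substitution:
  V =
[[1, 0, 1],
 [0, 1, 0],
 [1, 0, 0]]
  V a = (-7, 0, -4)
Solving gives a = (-4, 0, -3).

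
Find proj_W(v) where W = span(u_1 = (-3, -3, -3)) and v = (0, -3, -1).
proj_W(v) = (-4/3, -4/3, -4/3)

Set up U = [u_1 | ... | u_1] ∈ R^(3×1). The projector onto W = col(U) is P = U (U^T U)^(-1) U^T.
Compute U^T U =
  [27],
and U^T v = (12).
Solve U^T U · c = U^T v for the coefficients: c = (4/9). The projection is proj_W(v) = U c.
Check: (v - proj_W(v)) · u_1 = 0  (should be 0).
Result: proj_W(v) = (-4/3, -4/3, -4/3).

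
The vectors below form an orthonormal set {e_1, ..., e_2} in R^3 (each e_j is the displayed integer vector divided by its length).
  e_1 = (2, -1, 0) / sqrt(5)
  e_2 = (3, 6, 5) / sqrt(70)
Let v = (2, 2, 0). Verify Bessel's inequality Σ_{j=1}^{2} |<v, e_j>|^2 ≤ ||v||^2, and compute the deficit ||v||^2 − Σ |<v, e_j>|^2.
Σ |<v, e_j>|^2 = 38/7; ||v||^2 = 8; deficit = 18/7

Write each e_j = u_j / sqrt(<u_j, u_j>) where u_j is the displayed integer vector. Then <v, e_j> = <v, u_j> / sqrt(<u_j, u_j>), so |<v, e_j>|^2 = <v, u_j>^2 / <u_j, u_j>.
Coefficients: <v, e_1> = 2/sqrt(5), <v, e_2> = 18/sqrt(70).
Square and sum: Σ |<v, e_j>|^2 = 38/7.
Compute ||v||^2 = v·v = 8.
Deficit = 8 − 38/7 = 18/7 ≥ 0, confirming Bessel's inequality. (The deficit equals ||v − Σ <v,e_j> e_j||^2, the squared distance from v to span{e_j}.)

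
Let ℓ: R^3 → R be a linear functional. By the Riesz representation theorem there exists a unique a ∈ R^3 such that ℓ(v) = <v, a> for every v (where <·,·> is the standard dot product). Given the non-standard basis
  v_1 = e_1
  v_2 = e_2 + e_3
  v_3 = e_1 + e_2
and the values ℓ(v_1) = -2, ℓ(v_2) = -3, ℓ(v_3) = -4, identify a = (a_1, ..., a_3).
a = (-2, -2, -1)

Write a = (a_1, ..., a_3) in the standard basis. For each basis vector v_i, ℓ(v_i) = <v_i, a> is a linear equation in the a_j's. Collect the n equations into a matrix system V a = ℓ, where row i of V is v_i (expressed in the standard basis). Since V is invertible (lower-triangular with 1s on the diagonal, up to permutation), solve by back-substitution:
  V =
[[1, 0, 0],
 [0, 1, 1],
 [1, 1, 0]]
  V a = (-2, -3, -4)
Solving gives a = (-2, -2, -1).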